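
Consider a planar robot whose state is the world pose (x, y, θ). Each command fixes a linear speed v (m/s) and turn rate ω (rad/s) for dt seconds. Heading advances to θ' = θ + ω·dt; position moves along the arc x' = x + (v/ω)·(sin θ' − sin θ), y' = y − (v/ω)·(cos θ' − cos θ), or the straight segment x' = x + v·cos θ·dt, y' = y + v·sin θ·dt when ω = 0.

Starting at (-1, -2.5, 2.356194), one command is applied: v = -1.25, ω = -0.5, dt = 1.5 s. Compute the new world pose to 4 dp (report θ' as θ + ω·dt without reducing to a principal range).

θ' = 2.3562 + -0.5·1.5 = 1.6062
R = v/ω = -1.25/-0.5 = 2.5000
x' = -1 + 2.5000·(sin 1.6062 − sin 2.3562) = -0.2693
y' = -2.5 − 2.5000·(cos 1.6062 − cos 2.3562) = -4.1793

(-0.2693, -4.1793, 1.6062)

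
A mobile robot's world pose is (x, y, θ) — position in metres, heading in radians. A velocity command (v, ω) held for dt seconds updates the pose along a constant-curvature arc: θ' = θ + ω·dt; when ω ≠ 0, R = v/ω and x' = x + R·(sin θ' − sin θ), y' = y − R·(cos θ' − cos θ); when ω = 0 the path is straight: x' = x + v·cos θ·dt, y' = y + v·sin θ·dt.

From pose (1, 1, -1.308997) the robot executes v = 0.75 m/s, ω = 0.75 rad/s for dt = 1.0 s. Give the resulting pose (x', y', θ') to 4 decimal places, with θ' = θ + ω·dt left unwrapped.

(1.4356, 0.4110, -0.5590)

θ' = -1.3090 + 0.75·1.0 = -0.5590
R = v/ω = 0.75/0.75 = 1.0000
x' = 1 + 1.0000·(sin -0.5590 − sin -1.3090) = 1.4356
y' = 1 − 1.0000·(cos -0.5590 − cos -1.3090) = 0.4110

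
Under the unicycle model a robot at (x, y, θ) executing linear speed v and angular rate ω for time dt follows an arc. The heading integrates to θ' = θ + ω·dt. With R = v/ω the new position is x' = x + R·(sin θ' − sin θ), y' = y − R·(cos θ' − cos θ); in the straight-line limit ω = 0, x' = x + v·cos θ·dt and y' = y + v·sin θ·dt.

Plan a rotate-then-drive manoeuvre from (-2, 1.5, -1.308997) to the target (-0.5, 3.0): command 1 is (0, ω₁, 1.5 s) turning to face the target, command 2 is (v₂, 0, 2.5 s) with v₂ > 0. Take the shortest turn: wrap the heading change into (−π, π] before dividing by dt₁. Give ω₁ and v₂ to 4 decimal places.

heading to target = atan2(3−1.5, -0.5−-2) = 0.7854
Δθ = wrap(0.7854 − -1.3090) = 2.0944; ω₁ = Δθ/dt₁ = 1.3963
distance = √((-0.5−-2)² + (3−1.5)²) = 2.1213; v₂ = distance/dt₂ = 0.8485

ω₁ = 1.3963, v₂ = 0.8485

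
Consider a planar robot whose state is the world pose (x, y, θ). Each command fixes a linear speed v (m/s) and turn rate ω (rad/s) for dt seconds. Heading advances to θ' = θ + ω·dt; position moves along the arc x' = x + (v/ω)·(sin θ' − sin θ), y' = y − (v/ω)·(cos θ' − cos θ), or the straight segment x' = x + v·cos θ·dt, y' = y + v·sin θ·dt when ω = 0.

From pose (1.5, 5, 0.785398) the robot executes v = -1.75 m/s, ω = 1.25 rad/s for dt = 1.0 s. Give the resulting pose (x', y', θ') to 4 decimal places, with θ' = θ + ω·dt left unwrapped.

(1.2383, 3.3828, 2.0354)

θ' = 0.7854 + 1.25·1.0 = 2.0354
R = v/ω = -1.75/1.25 = -1.4000
x' = 1.5 + -1.4000·(sin 2.0354 − sin 0.7854) = 1.2383
y' = 5 − -1.4000·(cos 2.0354 − cos 0.7854) = 3.3828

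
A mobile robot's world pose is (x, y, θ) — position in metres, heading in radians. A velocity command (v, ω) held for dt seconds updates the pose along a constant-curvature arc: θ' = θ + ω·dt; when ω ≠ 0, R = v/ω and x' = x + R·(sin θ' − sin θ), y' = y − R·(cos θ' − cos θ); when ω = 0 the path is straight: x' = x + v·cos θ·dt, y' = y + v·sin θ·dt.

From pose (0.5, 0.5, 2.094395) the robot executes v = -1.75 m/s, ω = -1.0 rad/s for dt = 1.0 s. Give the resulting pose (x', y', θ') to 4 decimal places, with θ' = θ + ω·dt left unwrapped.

(0.5396, -1.1775, 1.0944)

θ' = 2.0944 + -1.0·1.0 = 1.0944
R = v/ω = -1.75/-1.0 = 1.7500
x' = 0.5 + 1.7500·(sin 1.0944 − sin 2.0944) = 0.5396
y' = 0.5 − 1.7500·(cos 1.0944 − cos 2.0944) = -1.1775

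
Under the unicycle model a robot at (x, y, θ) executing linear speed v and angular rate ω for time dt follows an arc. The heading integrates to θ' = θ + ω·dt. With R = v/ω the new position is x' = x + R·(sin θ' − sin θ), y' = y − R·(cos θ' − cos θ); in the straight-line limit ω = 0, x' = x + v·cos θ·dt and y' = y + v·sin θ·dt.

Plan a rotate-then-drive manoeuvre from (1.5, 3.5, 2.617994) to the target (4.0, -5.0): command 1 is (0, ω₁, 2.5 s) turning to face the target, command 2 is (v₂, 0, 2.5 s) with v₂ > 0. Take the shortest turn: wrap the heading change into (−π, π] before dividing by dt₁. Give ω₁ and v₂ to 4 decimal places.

ω₁ = 0.9522, v₂ = 3.5440

heading to target = atan2(-5−3.5, 4−1.5) = -1.2847
Δθ = wrap(-1.2847 − 2.6180) = 2.3804; ω₁ = Δθ/dt₁ = 0.9522
distance = √((4−1.5)² + (-5−3.5)²) = 8.8600; v₂ = distance/dt₂ = 3.5440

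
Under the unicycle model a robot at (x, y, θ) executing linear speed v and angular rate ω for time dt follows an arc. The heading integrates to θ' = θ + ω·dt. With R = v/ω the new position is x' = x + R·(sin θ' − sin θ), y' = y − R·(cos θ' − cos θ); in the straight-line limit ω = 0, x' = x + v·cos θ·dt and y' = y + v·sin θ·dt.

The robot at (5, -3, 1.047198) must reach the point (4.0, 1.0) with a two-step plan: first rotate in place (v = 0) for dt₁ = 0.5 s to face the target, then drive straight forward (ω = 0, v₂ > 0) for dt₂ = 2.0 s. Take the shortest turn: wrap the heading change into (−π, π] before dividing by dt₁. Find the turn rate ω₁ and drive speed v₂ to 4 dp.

heading to target = atan2(1−-3, 4−5) = 1.8158
Δθ = wrap(1.8158 − 1.0472) = 0.7686; ω₁ = Δθ/dt₁ = 1.5372
distance = √((4−5)² + (1−-3)²) = 4.1231; v₂ = distance/dt₂ = 2.0616

ω₁ = 1.5372, v₂ = 2.0616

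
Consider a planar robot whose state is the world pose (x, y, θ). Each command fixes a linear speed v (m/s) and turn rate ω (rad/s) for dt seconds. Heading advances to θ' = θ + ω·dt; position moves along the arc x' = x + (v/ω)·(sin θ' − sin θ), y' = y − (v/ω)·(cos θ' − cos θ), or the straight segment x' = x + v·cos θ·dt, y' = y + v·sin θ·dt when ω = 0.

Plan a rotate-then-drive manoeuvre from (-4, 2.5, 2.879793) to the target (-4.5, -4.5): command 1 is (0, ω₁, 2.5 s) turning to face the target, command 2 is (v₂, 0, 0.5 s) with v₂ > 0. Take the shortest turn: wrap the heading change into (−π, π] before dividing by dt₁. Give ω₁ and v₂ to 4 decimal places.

heading to target = atan2(-4.5−2.5, -4.5−-4) = -1.6421
Δθ = wrap(-1.6421 − 2.8798) = 1.7613; ω₁ = Δθ/dt₁ = 0.7045
distance = √((-4.5−-4)² + (-4.5−2.5)²) = 7.0178; v₂ = distance/dt₂ = 14.0357

ω₁ = 0.7045, v₂ = 14.0357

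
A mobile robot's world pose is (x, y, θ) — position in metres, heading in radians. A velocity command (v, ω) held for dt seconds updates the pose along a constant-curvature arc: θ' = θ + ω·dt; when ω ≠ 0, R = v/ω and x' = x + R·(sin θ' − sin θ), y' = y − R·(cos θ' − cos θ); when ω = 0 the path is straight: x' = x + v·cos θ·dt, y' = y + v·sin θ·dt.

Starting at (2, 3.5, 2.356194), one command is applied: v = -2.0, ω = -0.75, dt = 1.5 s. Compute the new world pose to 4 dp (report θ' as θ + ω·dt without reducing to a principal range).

θ' = 2.3562 + -0.75·1.5 = 1.2312
R = v/ω = -2.0/-0.75 = 2.6667
x' = 2 + 2.6667·(sin 1.2312 − sin 2.3562) = 2.6287
y' = 3.5 − 2.6667·(cos 1.2312 − cos 2.3562) = 0.7261

(2.6287, 0.7261, 1.2312)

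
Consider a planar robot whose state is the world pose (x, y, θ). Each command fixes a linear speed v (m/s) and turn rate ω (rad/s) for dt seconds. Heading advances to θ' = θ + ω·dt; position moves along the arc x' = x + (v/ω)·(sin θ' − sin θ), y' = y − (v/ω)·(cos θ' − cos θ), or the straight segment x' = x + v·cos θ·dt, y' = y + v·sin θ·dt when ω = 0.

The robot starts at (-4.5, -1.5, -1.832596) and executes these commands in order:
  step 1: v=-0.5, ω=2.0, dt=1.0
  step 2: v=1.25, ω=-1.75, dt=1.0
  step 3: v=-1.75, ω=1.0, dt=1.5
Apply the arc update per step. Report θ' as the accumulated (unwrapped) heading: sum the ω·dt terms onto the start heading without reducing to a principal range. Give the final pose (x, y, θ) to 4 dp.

(-5.5554, -0.1368, -0.0826)

step 1: θ'=0.1674 (R=-0.2500) → pose (-4.7831, -1.1888, 0.1674)
step 2: θ'=-1.5826 (R=-0.7143) → pose (-3.9499, -1.9015, -1.5826)
step 3: θ'=-0.0826 (R=-1.7500) → pose (-5.5554, -0.1368, -0.0826)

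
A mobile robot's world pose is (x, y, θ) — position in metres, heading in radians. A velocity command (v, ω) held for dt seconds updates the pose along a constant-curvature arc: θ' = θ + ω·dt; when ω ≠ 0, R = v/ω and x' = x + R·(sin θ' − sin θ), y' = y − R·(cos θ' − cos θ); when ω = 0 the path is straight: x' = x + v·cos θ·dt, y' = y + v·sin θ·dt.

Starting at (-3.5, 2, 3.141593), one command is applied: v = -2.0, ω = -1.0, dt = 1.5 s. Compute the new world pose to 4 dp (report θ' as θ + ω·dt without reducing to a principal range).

(-1.5050, 0.1415, 1.6416)

θ' = 3.1416 + -1.0·1.5 = 1.6416
R = v/ω = -2.0/-1.0 = 2.0000
x' = -3.5 + 2.0000·(sin 1.6416 − sin 3.1416) = -1.5050
y' = 2 − 2.0000·(cos 1.6416 − cos 3.1416) = 0.1415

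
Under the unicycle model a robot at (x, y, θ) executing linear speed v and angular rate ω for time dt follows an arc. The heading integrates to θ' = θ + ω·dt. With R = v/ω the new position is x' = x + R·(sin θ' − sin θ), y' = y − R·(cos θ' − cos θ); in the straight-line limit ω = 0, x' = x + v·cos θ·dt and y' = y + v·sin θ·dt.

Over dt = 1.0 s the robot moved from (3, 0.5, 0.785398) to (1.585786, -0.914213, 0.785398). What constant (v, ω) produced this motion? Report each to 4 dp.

v = -2.0000, ω = 0.0000

Δθ = 0.785398 − 0.785398 = 0.000000
ω = Δθ/dt = 0.000000/1.0 = 0.0000
ω = 0 → v = (Δx·cos θ + Δy·sin θ)/dt = -2.0000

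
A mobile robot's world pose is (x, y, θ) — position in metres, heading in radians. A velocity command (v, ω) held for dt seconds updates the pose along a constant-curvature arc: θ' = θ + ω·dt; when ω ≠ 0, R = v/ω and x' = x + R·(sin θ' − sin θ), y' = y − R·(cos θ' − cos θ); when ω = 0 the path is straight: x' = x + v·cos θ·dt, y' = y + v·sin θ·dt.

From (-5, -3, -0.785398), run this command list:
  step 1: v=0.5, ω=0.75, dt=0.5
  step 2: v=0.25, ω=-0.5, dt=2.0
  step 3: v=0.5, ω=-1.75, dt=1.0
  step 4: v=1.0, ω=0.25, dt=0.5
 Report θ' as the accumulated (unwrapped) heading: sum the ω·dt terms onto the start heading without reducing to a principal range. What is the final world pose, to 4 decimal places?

(-5.2871, -3.8717, -3.0354)

step 1: θ'=-0.4104 (R=0.6667) → pose (-4.7946, -3.1399, -0.4104)
step 2: θ'=-1.4104 (R=-0.5000) → pose (-4.5005, -3.5185, -1.4104)
step 3: θ'=-3.1604 (R=-0.2857) → pose (-4.7879, -3.8498, -3.1604)
step 4: θ'=-3.0354 (R=4.0000) → pose (-5.2871, -3.8717, -3.0354)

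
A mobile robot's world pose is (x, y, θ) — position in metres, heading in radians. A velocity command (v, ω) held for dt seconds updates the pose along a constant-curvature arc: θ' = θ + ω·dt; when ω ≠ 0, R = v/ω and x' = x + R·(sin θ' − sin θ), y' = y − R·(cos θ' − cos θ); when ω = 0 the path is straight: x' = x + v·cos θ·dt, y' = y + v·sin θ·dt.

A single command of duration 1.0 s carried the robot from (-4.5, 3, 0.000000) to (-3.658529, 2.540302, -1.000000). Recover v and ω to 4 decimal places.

Δθ = -1.000000 − 0.000000 = -1.000000
ω = Δθ/dt = -1.000000/1.0 = -1.0000
R = Δx/(sin θ' − sin θ) = -1.0000
v = R·ω = -1.0000·-1.0000 = 1.0000

v = 1.0000, ω = -1.0000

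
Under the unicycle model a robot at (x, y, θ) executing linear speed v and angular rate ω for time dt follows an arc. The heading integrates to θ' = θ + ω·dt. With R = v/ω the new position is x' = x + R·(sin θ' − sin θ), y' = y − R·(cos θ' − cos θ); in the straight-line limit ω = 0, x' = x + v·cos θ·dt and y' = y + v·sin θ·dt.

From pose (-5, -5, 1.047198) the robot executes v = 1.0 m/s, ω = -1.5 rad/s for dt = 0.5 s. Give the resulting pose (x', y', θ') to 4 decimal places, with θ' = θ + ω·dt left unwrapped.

θ' = 1.0472 + -1.5·0.5 = 0.2972
R = v/ω = 1.0/-1.5 = -0.6667
x' = -5 + -0.6667·(sin 0.2972 − sin 1.0472) = -4.6179
y' = -5 − -0.6667·(cos 0.2972 − cos 1.0472) = -4.6959

(-4.6179, -4.6959, 0.2972)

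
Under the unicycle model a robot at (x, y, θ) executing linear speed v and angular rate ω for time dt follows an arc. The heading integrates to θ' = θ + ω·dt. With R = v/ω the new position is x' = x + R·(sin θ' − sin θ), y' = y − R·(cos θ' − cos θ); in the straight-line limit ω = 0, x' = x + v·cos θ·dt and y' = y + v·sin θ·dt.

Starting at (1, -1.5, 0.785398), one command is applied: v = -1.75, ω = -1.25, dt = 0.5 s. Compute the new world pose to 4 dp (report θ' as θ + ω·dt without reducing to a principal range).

θ' = 0.7854 + -1.25·0.5 = 0.1604
R = v/ω = -1.75/-1.25 = 1.4000
x' = 1 + 1.4000·(sin 0.1604 − sin 0.7854) = 0.2336
y' = -1.5 − 1.4000·(cos 0.1604 − cos 0.7854) = -1.8921

(0.2336, -1.8921, 0.1604)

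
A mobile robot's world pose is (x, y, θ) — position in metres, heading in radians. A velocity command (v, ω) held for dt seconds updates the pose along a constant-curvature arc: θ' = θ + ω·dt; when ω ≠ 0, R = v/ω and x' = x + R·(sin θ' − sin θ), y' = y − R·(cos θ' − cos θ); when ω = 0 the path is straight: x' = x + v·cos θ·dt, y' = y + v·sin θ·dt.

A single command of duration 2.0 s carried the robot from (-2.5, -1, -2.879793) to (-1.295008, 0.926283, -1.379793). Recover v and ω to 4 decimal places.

Δθ = -1.379793 − -2.879793 = 1.500000
ω = Δθ/dt = 1.500000/2.0 = 0.7500
R = −Δy/(cos θ' − cos θ) = -1.6667
v = R·ω = -1.6667·0.7500 = -1.2500

v = -1.2500, ω = 0.7500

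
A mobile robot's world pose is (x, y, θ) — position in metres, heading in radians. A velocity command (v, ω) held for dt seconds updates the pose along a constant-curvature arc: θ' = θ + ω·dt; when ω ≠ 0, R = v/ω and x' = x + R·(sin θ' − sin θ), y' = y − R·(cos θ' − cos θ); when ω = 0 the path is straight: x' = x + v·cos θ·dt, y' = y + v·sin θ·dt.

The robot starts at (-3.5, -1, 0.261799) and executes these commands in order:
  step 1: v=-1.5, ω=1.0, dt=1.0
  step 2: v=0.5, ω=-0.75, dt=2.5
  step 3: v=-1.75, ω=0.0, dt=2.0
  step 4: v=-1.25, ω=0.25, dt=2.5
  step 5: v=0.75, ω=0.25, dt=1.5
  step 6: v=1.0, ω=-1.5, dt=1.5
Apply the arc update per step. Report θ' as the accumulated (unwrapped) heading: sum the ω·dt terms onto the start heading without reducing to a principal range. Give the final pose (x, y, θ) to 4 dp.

(-7.3346, 0.6864, -1.8632)

step 1: θ'=1.2618 (R=-1.5000) → pose (-4.5407, -1.9927, 1.2618)
step 2: θ'=-0.6132 (R=-0.6667) → pose (-3.5220, -1.6503, -0.6132)
step 3: θ'=-0.6132 (straight) → pose (-6.3843, 0.3639, -0.6132)
step 4: θ'=0.0118 (R=-5.0000) → pose (-9.3207, 1.2745, 0.0118)
step 5: θ'=0.3868 (R=3.0000) → pose (-8.2245, 1.4960, 0.3868)
step 6: θ'=-1.8632 (R=-0.6667) → pose (-7.3346, 0.6864, -1.8632)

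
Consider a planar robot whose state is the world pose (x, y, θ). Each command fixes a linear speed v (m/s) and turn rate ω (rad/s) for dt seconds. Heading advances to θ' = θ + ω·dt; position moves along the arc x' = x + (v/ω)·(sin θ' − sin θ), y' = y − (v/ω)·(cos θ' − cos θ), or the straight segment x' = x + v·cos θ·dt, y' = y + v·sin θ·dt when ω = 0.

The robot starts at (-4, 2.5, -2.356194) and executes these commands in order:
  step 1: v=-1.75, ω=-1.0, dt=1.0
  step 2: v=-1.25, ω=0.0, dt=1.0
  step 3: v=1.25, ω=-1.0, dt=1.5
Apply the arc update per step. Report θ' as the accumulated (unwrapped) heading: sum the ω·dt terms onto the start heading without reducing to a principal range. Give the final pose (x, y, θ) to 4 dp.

(-2.1395, 4.1067, -4.8562)

step 1: θ'=-3.3562 (R=1.7500) → pose (-2.3899, 2.9724, -3.3562)
step 2: θ'=-3.3562 (straight) → pose (-1.1686, 2.7062, -3.3562)
step 3: θ'=-4.8562 (R=-1.2500) → pose (-2.1395, 4.1067, -4.8562)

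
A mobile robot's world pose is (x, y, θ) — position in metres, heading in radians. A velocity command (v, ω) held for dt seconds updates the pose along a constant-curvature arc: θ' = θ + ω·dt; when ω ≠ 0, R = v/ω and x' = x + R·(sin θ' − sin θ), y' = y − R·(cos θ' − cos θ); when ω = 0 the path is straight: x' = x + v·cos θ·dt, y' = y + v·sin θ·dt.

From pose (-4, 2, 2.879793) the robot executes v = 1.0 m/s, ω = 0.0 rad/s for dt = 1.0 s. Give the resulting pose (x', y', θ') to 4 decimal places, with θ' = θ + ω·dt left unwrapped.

θ' = 2.8798 + 0.0·1.0 = 2.8798
ω = 0 → straight: x' = -4 + 1.0·cos(2.8798)·1.0 = -4.9659
y' = 2 + 1.0·sin(2.8798)·1.0 = 2.2588

(-4.9659, 2.2588, 2.8798)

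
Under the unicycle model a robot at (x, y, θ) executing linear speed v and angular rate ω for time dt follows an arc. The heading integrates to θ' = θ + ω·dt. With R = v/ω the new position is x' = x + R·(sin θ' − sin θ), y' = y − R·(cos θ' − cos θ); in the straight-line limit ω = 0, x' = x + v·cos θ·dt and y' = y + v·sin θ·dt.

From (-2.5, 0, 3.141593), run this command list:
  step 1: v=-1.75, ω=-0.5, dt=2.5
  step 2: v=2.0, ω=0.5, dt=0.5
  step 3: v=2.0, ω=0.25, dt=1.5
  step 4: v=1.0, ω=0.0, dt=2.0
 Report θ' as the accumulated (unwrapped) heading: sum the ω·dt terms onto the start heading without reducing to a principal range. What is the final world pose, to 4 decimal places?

(-3.2815, 1.8390, 2.5166)

step 1: θ'=1.8916 (R=3.5000) → pose (0.8214, -2.3964, 1.8916)
step 2: θ'=2.1416 (R=4.0000) → pose (0.3914, -1.4965, 2.1416)
step 3: θ'=2.5166 (R=8.0000) → pose (-1.6596, 0.6688, 2.5166)
step 4: θ'=2.5166 (straight) → pose (-3.2815, 1.8390, 2.5166)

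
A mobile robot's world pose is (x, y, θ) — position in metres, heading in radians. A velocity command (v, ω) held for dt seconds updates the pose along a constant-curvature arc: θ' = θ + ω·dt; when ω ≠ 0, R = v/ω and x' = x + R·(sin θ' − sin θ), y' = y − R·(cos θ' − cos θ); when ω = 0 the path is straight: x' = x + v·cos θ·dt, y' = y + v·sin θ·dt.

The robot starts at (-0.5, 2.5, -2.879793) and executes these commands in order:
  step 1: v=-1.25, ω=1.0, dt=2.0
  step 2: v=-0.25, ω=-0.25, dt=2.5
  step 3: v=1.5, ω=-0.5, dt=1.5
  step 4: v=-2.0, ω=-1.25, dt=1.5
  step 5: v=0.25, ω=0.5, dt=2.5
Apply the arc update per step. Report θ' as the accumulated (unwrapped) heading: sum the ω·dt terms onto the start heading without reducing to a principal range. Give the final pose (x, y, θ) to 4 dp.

(1.2734, 3.0590, -2.8798)

step 1: θ'=-0.8798 (R=-1.2500) → pose (0.1397, 4.5040, -0.8798)
step 2: θ'=-1.5048 (R=1.0000) → pose (-0.0875, 5.0754, -1.5048)
step 3: θ'=-2.2548 (R=-3.0000) → pose (-0.7558, 2.9818, -2.2548)
step 4: θ'=-4.1298 (R=1.6000) → pose (1.8204, 2.8511, -4.1298)
step 5: θ'=-2.8798 (R=0.5000) → pose (1.2734, 3.0590, -2.8798)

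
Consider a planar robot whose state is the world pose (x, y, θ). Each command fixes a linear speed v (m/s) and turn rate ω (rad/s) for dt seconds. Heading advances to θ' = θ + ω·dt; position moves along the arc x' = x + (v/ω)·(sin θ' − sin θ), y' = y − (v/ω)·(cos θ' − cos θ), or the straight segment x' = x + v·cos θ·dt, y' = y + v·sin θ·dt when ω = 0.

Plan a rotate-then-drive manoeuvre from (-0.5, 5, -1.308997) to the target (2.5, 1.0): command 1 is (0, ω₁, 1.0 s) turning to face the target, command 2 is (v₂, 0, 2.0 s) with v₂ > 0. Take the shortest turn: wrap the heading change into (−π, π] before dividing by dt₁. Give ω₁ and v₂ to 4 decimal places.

heading to target = atan2(1−5, 2.5−-0.5) = -0.9273
Δθ = wrap(-0.9273 − -1.3090) = 0.3817; ω₁ = Δθ/dt₁ = 0.3817
distance = √((2.5−-0.5)² + (1−5)²) = 5.0000; v₂ = distance/dt₂ = 2.5000

ω₁ = 0.3817, v₂ = 2.5000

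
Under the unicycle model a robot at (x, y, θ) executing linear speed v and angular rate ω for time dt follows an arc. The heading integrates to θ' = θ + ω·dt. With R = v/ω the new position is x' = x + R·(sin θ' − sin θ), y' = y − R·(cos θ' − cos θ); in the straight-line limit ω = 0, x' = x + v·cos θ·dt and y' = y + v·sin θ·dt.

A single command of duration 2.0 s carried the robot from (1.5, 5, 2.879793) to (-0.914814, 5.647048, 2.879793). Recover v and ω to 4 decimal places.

v = 1.2500, ω = 0.0000

Δθ = 2.879793 − 2.879793 = 0.000000
ω = Δθ/dt = 0.000000/2.0 = 0.0000
ω = 0 → v = (Δx·cos θ + Δy·sin θ)/dt = 1.2500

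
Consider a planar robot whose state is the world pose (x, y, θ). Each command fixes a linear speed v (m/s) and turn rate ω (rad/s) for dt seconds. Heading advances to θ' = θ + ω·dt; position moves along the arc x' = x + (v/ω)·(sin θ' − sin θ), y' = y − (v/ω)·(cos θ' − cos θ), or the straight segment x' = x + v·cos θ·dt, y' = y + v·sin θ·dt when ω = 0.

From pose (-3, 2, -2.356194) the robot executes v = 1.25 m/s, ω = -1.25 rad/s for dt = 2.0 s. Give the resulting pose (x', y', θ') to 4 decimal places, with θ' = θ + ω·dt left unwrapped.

θ' = -2.3562 + -1.25·2.0 = -4.8562
R = v/ω = 1.25/-1.25 = -1.0000
x' = -3 + -1.0000·(sin -4.8562 − sin -2.3562) = -4.6968
y' = 2 − -1.0000·(cos -4.8562 − cos -2.3562) = 2.8504

(-4.6968, 2.8504, -4.8562)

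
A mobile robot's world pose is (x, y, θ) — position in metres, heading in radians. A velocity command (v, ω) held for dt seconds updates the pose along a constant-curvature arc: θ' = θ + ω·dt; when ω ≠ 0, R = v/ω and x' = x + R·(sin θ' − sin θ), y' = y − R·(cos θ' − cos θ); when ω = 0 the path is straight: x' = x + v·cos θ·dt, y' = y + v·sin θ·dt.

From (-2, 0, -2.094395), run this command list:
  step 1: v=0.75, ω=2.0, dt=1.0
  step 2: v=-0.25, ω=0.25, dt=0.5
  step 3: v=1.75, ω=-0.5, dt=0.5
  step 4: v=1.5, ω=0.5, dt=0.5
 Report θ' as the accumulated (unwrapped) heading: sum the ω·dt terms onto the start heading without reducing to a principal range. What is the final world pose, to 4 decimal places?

step 1: θ'=-0.0944 (R=0.3750) → pose (-1.7106, -0.5608, -0.0944)
step 2: θ'=0.0306 (R=-1.0000) → pose (-1.8354, -0.5568, 0.0306)
step 3: θ'=-0.2194 (R=-3.5000) → pose (-0.9666, -0.6391, -0.2194)
step 4: θ'=0.0306 (R=3.0000) → pose (-0.2219, -0.7096, 0.0306)

(-0.2219, -0.7096, 0.0306)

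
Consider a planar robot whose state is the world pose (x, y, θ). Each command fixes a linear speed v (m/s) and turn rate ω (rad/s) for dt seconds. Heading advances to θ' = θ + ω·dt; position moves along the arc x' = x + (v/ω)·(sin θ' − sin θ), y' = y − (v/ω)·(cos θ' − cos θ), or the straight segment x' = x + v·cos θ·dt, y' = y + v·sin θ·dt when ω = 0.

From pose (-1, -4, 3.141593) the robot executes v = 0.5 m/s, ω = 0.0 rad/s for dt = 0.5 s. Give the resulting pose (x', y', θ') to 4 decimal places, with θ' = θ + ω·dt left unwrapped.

θ' = 3.1416 + 0.0·0.5 = 3.1416
ω = 0 → straight: x' = -1 + 0.5·cos(3.1416)·0.5 = -1.2500
y' = -4 + 0.5·sin(3.1416)·0.5 = -4.0000

(-1.2500, -4.0000, 3.1416)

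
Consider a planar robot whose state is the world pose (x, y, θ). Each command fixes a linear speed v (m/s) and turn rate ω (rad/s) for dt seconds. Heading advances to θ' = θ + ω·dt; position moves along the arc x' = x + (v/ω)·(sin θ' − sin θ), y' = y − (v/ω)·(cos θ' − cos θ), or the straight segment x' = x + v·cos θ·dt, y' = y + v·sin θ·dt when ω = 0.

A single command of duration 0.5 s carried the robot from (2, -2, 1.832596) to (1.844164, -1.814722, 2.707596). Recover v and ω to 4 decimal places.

Δθ = 2.707596 − 1.832596 = 0.875000
ω = Δθ/dt = 0.875000/0.5 = 1.7500
R = −Δy/(cos θ' − cos θ) = 0.2857
v = R·ω = 0.2857·1.7500 = 0.5000

v = 0.5000, ω = 1.7500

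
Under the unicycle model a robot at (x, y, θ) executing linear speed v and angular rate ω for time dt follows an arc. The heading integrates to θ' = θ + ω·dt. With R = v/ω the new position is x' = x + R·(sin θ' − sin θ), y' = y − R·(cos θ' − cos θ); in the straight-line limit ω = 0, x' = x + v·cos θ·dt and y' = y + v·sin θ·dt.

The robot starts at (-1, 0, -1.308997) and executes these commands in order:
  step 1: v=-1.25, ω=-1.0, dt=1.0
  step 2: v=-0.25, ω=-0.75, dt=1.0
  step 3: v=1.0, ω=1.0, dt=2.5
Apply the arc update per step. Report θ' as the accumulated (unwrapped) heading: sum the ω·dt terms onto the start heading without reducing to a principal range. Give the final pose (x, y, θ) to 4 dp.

(-0.9460, -0.5718, -0.5590)

step 1: θ'=-2.3090 (R=1.2500) → pose (-0.7172, 1.1647, -2.3090)
step 2: θ'=-3.0590 (R=0.3333) → pose (-0.4981, 1.2726, -3.0590)
step 3: θ'=-0.5590 (R=1.0000) → pose (-0.9460, -0.5718, -0.5590)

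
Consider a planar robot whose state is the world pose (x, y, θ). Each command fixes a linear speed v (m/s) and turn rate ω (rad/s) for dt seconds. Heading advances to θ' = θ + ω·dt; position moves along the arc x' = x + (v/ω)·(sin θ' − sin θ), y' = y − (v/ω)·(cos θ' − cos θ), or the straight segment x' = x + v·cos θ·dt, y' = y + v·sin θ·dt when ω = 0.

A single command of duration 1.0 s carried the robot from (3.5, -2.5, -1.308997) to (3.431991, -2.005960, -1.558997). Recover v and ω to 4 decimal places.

Δθ = -1.558997 − -1.308997 = -0.250000
ω = Δθ/dt = -0.250000/1.0 = -0.2500
R = −Δy/(cos θ' − cos θ) = 2.0000
v = R·ω = 2.0000·-0.2500 = -0.5000

v = -0.5000, ω = -0.2500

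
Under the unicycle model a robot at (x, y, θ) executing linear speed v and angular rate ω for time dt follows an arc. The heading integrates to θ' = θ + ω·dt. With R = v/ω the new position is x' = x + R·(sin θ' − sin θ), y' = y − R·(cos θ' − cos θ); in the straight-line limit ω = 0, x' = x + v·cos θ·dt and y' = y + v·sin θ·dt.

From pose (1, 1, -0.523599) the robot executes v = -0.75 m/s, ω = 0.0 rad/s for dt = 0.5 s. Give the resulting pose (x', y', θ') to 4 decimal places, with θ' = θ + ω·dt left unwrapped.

θ' = -0.5236 + 0.0·0.5 = -0.5236
ω = 0 → straight: x' = 1 + -0.75·cos(-0.5236)·0.5 = 0.6752
y' = 1 + -0.75·sin(-0.5236)·0.5 = 1.1875

(0.6752, 1.1875, -0.5236)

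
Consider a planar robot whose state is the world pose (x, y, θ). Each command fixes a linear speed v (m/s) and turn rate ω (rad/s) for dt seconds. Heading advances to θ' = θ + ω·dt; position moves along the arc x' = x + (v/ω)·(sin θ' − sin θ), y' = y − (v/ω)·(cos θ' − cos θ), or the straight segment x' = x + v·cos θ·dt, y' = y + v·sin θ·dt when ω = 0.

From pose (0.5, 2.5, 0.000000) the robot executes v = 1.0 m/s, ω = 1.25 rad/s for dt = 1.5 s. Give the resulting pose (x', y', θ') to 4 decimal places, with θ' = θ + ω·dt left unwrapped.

(1.2633, 3.5396, 1.8750)

θ' = 0.0000 + 1.25·1.5 = 1.8750
R = v/ω = 1.0/1.25 = 0.8000
x' = 0.5 + 0.8000·(sin 1.8750 − sin 0.0000) = 1.2633
y' = 2.5 − 0.8000·(cos 1.8750 − cos 0.0000) = 3.5396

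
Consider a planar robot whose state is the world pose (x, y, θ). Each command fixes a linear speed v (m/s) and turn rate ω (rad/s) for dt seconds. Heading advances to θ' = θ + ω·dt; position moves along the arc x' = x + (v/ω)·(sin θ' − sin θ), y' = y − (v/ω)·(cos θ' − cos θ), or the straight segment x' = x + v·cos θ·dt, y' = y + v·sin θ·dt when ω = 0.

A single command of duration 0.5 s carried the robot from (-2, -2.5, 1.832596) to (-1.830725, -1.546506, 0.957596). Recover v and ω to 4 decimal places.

Δθ = 0.957596 − 1.832596 = -0.875000
ω = Δθ/dt = -0.875000/0.5 = -1.7500
R = −Δy/(cos θ' − cos θ) = -1.1429
v = R·ω = -1.1429·-1.7500 = 2.0000

v = 2.0000, ω = -1.7500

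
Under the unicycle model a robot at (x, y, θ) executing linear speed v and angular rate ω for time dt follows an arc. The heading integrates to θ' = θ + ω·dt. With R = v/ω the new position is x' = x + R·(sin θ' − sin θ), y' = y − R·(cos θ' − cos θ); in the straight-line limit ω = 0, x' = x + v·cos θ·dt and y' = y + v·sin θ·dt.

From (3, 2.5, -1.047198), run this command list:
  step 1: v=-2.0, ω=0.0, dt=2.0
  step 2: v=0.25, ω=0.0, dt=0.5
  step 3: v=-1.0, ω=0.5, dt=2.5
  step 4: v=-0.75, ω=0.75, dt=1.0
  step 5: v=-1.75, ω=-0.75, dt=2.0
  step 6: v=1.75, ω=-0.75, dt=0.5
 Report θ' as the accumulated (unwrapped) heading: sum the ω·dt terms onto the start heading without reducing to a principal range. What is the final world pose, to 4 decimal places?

(-4.1563, 5.1909, -0.9222)

step 1: θ'=-1.0472 (straight) → pose (1.0000, 5.9641, -1.0472)
step 2: θ'=-1.0472 (straight) → pose (1.0625, 5.8558, -1.0472)
step 3: θ'=0.2028 (R=-2.0000) → pose (-1.0724, 6.8149, 0.2028)
step 4: θ'=0.9528 (R=-1.0000) → pose (-1.6860, 6.4148, 0.9528)
step 5: θ'=-0.5472 (R=2.3333) → pose (-4.8018, 5.7741, -0.5472)
step 6: θ'=-0.9222 (R=-2.3333) → pose (-4.1563, 5.1909, -0.9222)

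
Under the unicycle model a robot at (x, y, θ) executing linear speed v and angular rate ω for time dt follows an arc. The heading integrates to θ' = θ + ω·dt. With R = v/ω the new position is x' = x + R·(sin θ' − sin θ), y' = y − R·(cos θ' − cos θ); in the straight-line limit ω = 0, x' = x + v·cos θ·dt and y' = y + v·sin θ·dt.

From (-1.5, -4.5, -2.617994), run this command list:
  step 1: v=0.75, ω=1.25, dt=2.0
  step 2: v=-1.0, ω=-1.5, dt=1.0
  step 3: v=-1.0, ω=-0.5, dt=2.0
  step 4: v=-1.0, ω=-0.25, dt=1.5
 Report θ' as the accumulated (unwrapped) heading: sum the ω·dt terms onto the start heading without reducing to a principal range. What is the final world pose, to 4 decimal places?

step 1: θ'=-0.1180 (R=0.6000) → pose (-1.2706, -5.6154, -0.1180)
step 2: θ'=-1.6180 (R=0.6667) → pose (-1.8581, -4.9220, -1.6180)
step 3: θ'=-2.6180 (R=2.0000) → pose (-0.8603, -3.2843, -2.6180)
step 4: θ'=-2.9930 (R=4.0000) → pose (0.5475, -2.7925, -2.9930)

(0.5475, -2.7925, -2.9930)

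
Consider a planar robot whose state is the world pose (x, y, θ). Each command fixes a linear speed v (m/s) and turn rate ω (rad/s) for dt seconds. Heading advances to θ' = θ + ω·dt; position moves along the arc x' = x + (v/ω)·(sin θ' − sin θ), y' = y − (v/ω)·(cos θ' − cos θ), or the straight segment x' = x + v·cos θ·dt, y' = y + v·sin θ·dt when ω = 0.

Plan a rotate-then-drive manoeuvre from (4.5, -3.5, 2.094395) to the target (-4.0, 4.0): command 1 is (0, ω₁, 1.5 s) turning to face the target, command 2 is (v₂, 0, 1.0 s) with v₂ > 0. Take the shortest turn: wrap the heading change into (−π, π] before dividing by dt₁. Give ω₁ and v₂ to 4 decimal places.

heading to target = atan2(4−-3.5, -4−4.5) = 2.4186
Δθ = wrap(2.4186 − 2.0944) = 0.3242; ω₁ = Δθ/dt₁ = 0.2161
distance = √((-4−4.5)² + (4−-3.5)²) = 11.3358; v₂ = distance/dt₂ = 11.3358

ω₁ = 0.2161, v₂ = 11.3358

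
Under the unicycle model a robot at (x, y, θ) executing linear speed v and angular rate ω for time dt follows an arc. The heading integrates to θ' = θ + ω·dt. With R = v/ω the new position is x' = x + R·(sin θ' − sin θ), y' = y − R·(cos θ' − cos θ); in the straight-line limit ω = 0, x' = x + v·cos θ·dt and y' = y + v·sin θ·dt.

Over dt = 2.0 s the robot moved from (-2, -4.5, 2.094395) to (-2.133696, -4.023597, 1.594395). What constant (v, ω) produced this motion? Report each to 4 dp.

Δθ = 1.594395 − 2.094395 = -0.500000
ω = Δθ/dt = -0.500000/2.0 = -0.2500
R = −Δy/(cos θ' − cos θ) = -1.0000
v = R·ω = -1.0000·-0.2500 = 0.2500

v = 0.2500, ω = -0.2500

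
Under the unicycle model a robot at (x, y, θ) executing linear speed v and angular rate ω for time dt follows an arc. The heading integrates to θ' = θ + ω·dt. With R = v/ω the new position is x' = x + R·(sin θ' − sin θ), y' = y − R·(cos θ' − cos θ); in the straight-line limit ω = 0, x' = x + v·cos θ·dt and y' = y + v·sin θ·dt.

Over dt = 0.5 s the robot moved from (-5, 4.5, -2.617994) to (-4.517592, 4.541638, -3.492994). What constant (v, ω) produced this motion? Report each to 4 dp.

v = -1.0000, ω = -1.7500

Δθ = -3.492994 − -2.617994 = -0.875000
ω = Δθ/dt = -0.875000/0.5 = -1.7500
R = Δx/(sin θ' − sin θ) = 0.5714
v = R·ω = 0.5714·-1.7500 = -1.0000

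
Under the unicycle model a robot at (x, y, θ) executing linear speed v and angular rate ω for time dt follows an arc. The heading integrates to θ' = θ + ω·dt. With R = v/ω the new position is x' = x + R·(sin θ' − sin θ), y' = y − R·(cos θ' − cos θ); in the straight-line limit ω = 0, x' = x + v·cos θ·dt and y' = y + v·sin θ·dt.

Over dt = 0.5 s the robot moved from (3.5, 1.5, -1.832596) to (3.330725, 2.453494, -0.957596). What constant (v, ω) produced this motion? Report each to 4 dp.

Δθ = -0.957596 − -1.832596 = 0.875000
ω = Δθ/dt = 0.875000/0.5 = 1.7500
R = −Δy/(cos θ' − cos θ) = -1.1429
v = R·ω = -1.1429·1.7500 = -2.0000

v = -2.0000, ω = 1.7500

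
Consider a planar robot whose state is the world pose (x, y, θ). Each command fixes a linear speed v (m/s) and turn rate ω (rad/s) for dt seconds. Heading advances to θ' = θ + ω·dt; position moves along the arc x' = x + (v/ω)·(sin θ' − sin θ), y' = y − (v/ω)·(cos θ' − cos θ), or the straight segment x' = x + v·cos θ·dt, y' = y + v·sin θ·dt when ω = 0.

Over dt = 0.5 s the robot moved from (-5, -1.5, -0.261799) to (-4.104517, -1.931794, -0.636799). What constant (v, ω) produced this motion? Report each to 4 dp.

Δθ = -0.636799 − -0.261799 = -0.375000
ω = Δθ/dt = -0.375000/0.5 = -0.7500
R = Δx/(sin θ' − sin θ) = -2.6667
v = R·ω = -2.6667·-0.7500 = 2.0000

v = 2.0000, ω = -0.7500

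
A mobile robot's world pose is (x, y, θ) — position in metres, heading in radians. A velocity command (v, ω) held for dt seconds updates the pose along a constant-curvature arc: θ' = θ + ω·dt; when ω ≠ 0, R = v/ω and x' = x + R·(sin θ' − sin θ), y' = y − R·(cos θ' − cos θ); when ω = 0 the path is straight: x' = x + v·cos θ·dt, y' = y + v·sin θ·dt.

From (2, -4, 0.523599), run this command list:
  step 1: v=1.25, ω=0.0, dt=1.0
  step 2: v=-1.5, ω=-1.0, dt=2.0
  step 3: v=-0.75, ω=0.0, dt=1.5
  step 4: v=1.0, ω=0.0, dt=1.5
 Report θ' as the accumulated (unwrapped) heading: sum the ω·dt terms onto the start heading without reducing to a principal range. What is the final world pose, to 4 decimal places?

(0.8746, -2.5907, -1.4764)

step 1: θ'=0.5236 (straight) → pose (3.0825, -3.3750, 0.5236)
step 2: θ'=-1.4764 (R=1.5000) → pose (0.8392, -2.2173, -1.4764)
step 3: θ'=-1.4764 (straight) → pose (0.7332, -1.0974, -1.4764)
step 4: θ'=-1.4764 (straight) → pose (0.8746, -2.5907, -1.4764)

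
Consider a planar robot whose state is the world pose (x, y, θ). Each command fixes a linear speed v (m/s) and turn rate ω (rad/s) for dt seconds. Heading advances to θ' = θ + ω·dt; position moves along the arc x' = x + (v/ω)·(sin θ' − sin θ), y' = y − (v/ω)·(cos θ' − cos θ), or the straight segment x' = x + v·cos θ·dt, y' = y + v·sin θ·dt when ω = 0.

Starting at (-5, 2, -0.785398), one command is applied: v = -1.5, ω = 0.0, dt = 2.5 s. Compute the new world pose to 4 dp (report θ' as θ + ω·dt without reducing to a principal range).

(-7.6517, 4.6516, -0.7854)

θ' = -0.7854 + 0.0·2.5 = -0.7854
ω = 0 → straight: x' = -5 + -1.5·cos(-0.7854)·2.5 = -7.6517
y' = 2 + -1.5·sin(-0.7854)·2.5 = 4.6516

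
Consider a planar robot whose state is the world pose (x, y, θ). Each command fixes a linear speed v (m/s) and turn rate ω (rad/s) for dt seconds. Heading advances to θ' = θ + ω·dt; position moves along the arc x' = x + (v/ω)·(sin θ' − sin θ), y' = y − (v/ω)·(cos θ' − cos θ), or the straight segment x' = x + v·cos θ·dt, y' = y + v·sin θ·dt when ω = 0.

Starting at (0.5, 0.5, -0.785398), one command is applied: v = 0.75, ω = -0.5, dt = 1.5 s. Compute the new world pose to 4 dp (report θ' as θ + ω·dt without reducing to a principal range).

θ' = -0.7854 + -0.5·1.5 = -1.5354
R = v/ω = 0.75/-0.5 = -1.5000
x' = 0.5 + -1.5000·(sin -1.5354 − sin -0.7854) = 0.9384
y' = 0.5 − -1.5000·(cos -1.5354 − cos -0.7854) = -0.5076

(0.9384, -0.5076, -1.5354)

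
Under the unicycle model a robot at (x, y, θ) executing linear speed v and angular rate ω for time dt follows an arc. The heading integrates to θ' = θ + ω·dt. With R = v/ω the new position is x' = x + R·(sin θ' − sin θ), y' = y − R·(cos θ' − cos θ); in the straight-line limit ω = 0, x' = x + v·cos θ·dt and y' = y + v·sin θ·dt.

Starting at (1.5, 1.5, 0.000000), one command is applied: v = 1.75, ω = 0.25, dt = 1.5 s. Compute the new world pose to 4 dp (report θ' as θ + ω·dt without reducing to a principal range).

θ' = 0.0000 + 0.25·1.5 = 0.3750
R = v/ω = 1.75/0.25 = 7.0000
x' = 1.5 + 7.0000·(sin 0.3750 − sin 0.0000) = 4.0639
y' = 1.5 − 7.0000·(cos 0.3750 − cos 0.0000) = 1.9864

(4.0639, 1.9864, 0.3750)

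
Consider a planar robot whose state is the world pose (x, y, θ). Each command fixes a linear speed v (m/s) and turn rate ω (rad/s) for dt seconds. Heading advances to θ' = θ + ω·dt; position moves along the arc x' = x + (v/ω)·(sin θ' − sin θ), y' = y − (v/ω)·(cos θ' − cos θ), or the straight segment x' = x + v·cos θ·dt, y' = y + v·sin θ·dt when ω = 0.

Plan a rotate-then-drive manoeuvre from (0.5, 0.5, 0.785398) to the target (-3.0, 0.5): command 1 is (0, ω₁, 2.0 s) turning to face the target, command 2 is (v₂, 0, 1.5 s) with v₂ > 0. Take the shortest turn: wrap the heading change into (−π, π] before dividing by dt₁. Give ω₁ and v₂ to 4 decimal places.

ω₁ = 1.1781, v₂ = 2.3333

heading to target = atan2(0.5−0.5, -3−0.5) = 3.1416
Δθ = wrap(3.1416 − 0.7854) = 2.3562; ω₁ = Δθ/dt₁ = 1.1781
distance = √((-3−0.5)² + (0.5−0.5)²) = 3.5000; v₂ = distance/dt₂ = 2.3333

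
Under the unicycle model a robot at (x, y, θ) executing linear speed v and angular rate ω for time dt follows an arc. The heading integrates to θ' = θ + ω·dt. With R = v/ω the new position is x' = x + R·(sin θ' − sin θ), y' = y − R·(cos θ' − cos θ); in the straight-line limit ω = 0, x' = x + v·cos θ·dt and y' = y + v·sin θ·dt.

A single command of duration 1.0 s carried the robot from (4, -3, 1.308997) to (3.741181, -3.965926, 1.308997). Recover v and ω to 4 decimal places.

Δθ = 1.308997 − 1.308997 = 0.000000
ω = Δθ/dt = 0.000000/1.0 = 0.0000
ω = 0 → v = (Δx·cos θ + Δy·sin θ)/dt = -1.0000

v = -1.0000, ω = 0.0000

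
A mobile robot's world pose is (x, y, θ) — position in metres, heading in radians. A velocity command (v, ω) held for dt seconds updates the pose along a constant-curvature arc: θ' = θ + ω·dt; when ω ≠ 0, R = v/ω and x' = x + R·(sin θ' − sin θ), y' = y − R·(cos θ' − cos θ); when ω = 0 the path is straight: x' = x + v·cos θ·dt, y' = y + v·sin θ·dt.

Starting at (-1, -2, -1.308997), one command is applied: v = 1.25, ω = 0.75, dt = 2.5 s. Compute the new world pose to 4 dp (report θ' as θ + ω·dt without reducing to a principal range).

θ' = -1.3090 + 0.75·2.5 = 0.5660
R = v/ω = 1.25/0.75 = 1.6667
x' = -1 + 1.6667·(sin 0.5660 − sin -1.3090) = 1.5036
y' = -2 − 1.6667·(cos 0.5660 − cos -1.3090) = -2.9754

(1.5036, -2.9754, 0.5660)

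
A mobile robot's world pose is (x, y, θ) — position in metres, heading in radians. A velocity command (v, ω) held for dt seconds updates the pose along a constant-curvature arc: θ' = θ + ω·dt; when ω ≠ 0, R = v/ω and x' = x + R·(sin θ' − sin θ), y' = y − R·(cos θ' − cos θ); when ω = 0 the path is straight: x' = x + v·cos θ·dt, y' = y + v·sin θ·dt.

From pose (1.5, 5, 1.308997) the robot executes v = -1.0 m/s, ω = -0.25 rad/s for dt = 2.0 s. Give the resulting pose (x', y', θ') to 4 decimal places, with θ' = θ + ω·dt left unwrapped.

(0.5307, 3.2744, 0.8090)

θ' = 1.3090 + -0.25·2.0 = 0.8090
R = v/ω = -1.0/-0.25 = 4.0000
x' = 1.5 + 4.0000·(sin 0.8090 − sin 1.3090) = 0.5307
y' = 5 − 4.0000·(cos 0.8090 − cos 1.3090) = 3.2744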